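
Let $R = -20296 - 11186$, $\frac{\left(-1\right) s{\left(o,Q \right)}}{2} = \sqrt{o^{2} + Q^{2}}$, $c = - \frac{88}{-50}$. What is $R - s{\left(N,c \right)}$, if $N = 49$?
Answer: $-31482 + \frac{2 \sqrt{1502561}}{25} \approx -31384.0$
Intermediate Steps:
$c = \frac{44}{25}$ ($c = \left(-88\right) \left(- \frac{1}{50}\right) = \frac{44}{25} \approx 1.76$)
$s{\left(o,Q \right)} = - 2 \sqrt{Q^{2} + o^{2}}$ ($s{\left(o,Q \right)} = - 2 \sqrt{o^{2} + Q^{2}} = - 2 \sqrt{Q^{2} + o^{2}}$)
$R = -31482$
$R - s{\left(N,c \right)} = -31482 - - 2 \sqrt{\left(\frac{44}{25}\right)^{2} + 49^{2}} = -31482 - - 2 \sqrt{\frac{1936}{625} + 2401} = -31482 - - 2 \sqrt{\frac{1502561}{625}} = -31482 - - 2 \frac{\sqrt{1502561}}{25} = -31482 - - \frac{2 \sqrt{1502561}}{25} = -31482 + \frac{2 \sqrt{1502561}}{25}$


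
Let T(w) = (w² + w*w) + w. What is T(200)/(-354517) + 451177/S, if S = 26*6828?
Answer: 145712170909/62936693976 ≈ 2.3152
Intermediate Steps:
S = 177528
T(w) = w + 2*w² (T(w) = (w² + w²) + w = 2*w² + w = w + 2*w²)
T(200)/(-354517) + 451177/S = (200*(1 + 2*200))/(-354517) + 451177/177528 = (200*(1 + 400))*(-1/354517) + 451177*(1/177528) = (200*401)*(-1/354517) + 451177/177528 = 80200*(-1/354517) + 451177/177528 = -80200/354517 + 451177/177528 = 145712170909/62936693976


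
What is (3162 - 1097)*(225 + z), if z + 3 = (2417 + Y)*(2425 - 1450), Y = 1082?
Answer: 7045257555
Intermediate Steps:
z = 3411522 (z = -3 + (2417 + 1082)*(2425 - 1450) = -3 + 3499*975 = -3 + 3411525 = 3411522)
(3162 - 1097)*(225 + z) = (3162 - 1097)*(225 + 3411522) = 2065*3411747 = 7045257555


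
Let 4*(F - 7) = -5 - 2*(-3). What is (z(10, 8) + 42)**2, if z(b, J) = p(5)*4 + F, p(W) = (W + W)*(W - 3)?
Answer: 267289/16 ≈ 16706.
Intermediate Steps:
F = 29/4 (F = 7 + (-5 - 2*(-3))/4 = 7 + (-5 + 6)/4 = 7 + (1/4)*1 = 7 + 1/4 = 29/4 ≈ 7.2500)
p(W) = 2*W*(-3 + W) (p(W) = (2*W)*(-3 + W) = 2*W*(-3 + W))
z(b, J) = 349/4 (z(b, J) = (2*5*(-3 + 5))*4 + 29/4 = (2*5*2)*4 + 29/4 = 20*4 + 29/4 = 80 + 29/4 = 349/4)
(z(10, 8) + 42)**2 = (349/4 + 42)**2 = (517/4)**2 = 267289/16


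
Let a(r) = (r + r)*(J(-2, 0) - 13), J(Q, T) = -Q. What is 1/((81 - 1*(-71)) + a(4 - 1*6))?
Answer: 1/196 ≈ 0.0051020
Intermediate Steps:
a(r) = -22*r (a(r) = (r + r)*(-1*(-2) - 13) = (2*r)*(2 - 13) = (2*r)*(-11) = -22*r)
1/((81 - 1*(-71)) + a(4 - 1*6)) = 1/((81 - 1*(-71)) - 22*(4 - 1*6)) = 1/((81 + 71) - 22*(4 - 6)) = 1/(152 - 22*(-2)) = 1/(152 + 44) = 1/196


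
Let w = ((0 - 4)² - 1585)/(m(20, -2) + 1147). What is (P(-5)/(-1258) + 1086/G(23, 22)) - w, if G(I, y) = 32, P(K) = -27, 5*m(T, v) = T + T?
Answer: 136842227/3874640 ≈ 35.317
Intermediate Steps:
m(T, v) = 2*T/5 (m(T, v) = (T + T)/5 = (2*T)/5 = 2*T/5)
w = -523/385 (w = ((0 - 4)² - 1585)/((⅖)*20 + 1147) = ((-4)² - 1585)/(8 + 1147) = (16 - 1585)/1155 = -1569*1/1155 = -523/385 ≈ -1.3584)
(P(-5)/(-1258) + 1086/G(23, 22)) - w = (-27/(-1258) + 1086/32) - 1*(-523/385) = (-27*(-1/1258) + 1086*(1/32)) + 523/385 = (27/1258 + 543/16) + 523/385 = 341763/10064 + 523/385 = 136842227/3874640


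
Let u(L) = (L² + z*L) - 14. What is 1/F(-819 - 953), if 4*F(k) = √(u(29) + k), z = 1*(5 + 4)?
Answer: -2*I*√19/57 ≈ -0.15294*I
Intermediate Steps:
z = 9 (z = 1*9 = 9)
u(L) = -14 + L² + 9*L (u(L) = (L² + 9*L) - 14 = -14 + L² + 9*L)
F(k) = √(1088 + k)/4 (F(k) = √((-14 + 29² + 9*29) + k)/4 = √((-14 + 841 + 261) + k)/4 = √(1088 + k)/4)
1/F(-819 - 953) = 1/(√(1088 + (-819 - 953))/4) = 1/(√(1088 - 1772)/4) = 1/(√(-684)/4) = 1/((6*I*√19)/4) = 1/(3*I*√19/2) = -2*I*√19/57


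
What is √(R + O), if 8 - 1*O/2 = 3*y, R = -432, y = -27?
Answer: I*√254 ≈ 15.937*I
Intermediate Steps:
O = 178 (O = 16 - 6*(-27) = 16 - 2*(-81) = 16 + 162 = 178)
√(R + O) = √(-432 + 178) = √(-254) = I*√254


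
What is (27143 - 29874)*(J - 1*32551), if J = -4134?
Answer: 100186735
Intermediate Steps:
(27143 - 29874)*(J - 1*32551) = (27143 - 29874)*(-4134 - 1*32551) = -2731*(-4134 - 32551) = -2731*(-36685) = 100186735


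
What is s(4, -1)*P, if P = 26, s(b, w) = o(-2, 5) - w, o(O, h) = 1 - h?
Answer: -78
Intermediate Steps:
s(b, w) = -4 - w (s(b, w) = (1 - 1*5) - w = (1 - 5) - w = -4 - w)
s(4, -1)*P = (-4 - 1*(-1))*26 = (-4 + 1)*26 = -3*26 = -78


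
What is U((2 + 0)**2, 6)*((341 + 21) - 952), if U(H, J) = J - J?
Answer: 0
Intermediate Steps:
U(H, J) = 0
U((2 + 0)**2, 6)*((341 + 21) - 952) = 0*((341 + 21) - 952) = 0*(362 - 952) = 0*(-590) = 0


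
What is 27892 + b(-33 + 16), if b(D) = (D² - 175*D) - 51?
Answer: 31105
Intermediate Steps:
b(D) = -51 + D² - 175*D
27892 + b(-33 + 16) = 27892 + (-51 + (-33 + 16)² - 175*(-33 + 16)) = 27892 + (-51 + (-17)² - 175*(-17)) = 27892 + (-51 + 289 + 2975) = 27892 + 3213 = 31105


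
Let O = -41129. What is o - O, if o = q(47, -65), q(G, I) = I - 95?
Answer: 40969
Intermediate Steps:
q(G, I) = -95 + I
o = -160 (o = -95 - 65 = -160)
o - O = -160 - 1*(-41129) = -160 + 41129 = 40969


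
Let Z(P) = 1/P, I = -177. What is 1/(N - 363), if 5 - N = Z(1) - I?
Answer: -1/536 ≈ -0.0018657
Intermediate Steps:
N = -173 (N = 5 - (1/1 - 1*(-177)) = 5 - (1 + 177) = 5 - 1*178 = 5 - 178 = -173)
1/(N - 363) = 1/(-173 - 363) = 1/(-536) = -1/536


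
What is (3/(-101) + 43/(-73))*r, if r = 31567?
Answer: -144008654/7373 ≈ -19532.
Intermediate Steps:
(3/(-101) + 43/(-73))*r = (3/(-101) + 43/(-73))*31567 = (3*(-1/101) + 43*(-1/73))*31567 = (-3/101 - 43/73)*31567 = -4562/7373*31567 = -144008654/7373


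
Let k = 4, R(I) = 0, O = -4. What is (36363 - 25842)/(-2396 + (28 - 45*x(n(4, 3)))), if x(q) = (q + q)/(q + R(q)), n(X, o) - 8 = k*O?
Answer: -10521/2458 ≈ -4.2803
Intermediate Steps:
n(X, o) = -8 (n(X, o) = 8 + 4*(-4) = 8 - 16 = -8)
x(q) = 2 (x(q) = (q + q)/(q + 0) = (2*q)/q = 2)
(36363 - 25842)/(-2396 + (28 - 45*x(n(4, 3)))) = (36363 - 25842)/(-2396 + (28 - 45*2)) = 10521/(-2396 + (28 - 90)) = 10521/(-2396 - 62) = 10521/(-2458) = 10521*(-1/2458) = -10521/2458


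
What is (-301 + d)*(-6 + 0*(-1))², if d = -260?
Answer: -20196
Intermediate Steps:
(-301 + d)*(-6 + 0*(-1))² = (-301 - 260)*(-6 + 0*(-1))² = -561*(-6 + 0)² = -561*(-6)² = -561*36 = -20196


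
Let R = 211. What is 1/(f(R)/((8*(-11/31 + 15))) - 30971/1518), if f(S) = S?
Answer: -2756688/51278717 ≈ -0.053759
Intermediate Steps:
1/(f(R)/((8*(-11/31 + 15))) - 30971/1518) = 1/(211/((8*(-11/31 + 15))) - 30971/1518) = 1/(211/((8*(454/31))) - 30971/1518) = 1/(211/(3632/31) - 30971/1518) = 1/(211*(31/3632) - 30971/1518) = 1/(6541/3632 - 30971/1518) = 1/(-51278717/2756688) = -2756688/51278717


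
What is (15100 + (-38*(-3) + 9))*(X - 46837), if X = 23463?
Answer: -355822402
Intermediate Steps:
(15100 + (-38*(-3) + 9))*(X - 46837) = (15100 + (-38*(-3) + 9))*(23463 - 46837) = (15100 + (114 + 9))*(-23374) = (15100 + 123)*(-23374) = 15223*(-23374) = -355822402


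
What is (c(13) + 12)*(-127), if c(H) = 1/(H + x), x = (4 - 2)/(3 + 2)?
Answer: -102743/67 ≈ -1533.5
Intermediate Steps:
x = ⅖ (x = 2/5 = 2*(⅕) = ⅖ ≈ 0.40000)
c(H) = 1/(⅖ + H) (c(H) = 1/(H + ⅖) = 1/(⅖ + H))
(c(13) + 12)*(-127) = (5/(2 + 5*13) + 12)*(-127) = (5/(2 + 65) + 12)*(-127) = (5/67 + 12)*(-127) = (809/67)*(-127) = -102743/67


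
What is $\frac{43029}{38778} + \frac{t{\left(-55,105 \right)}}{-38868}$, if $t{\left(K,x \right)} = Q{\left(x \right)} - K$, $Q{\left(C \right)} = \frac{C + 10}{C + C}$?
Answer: $\frac{11692080025}{10550563128} \approx 1.1082$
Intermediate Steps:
$Q{\left(C \right)} = \frac{10 + C}{2 C}$
$t{\left(K,x \right)} = - K + \frac{10 + x}{2 x}$ ($t{\left(K,x \right)} = \frac{10 + x}{2 x} - K = - K + \frac{10 + x}{2 x}$)
$\frac{43029}{38778} + \frac{t{\left(-55,105 \right)}}{-38868} = \frac{43029}{38778} + \frac{\frac{1}{2} - -55 + \frac{5}{105}}{-38868} = 43029 \cdot \frac{1}{38778} + \left(\frac{1}{2} + 55 + 5 \cdot \frac{1}{105}\right) \left(- \frac{1}{38868}\right) = \frac{14343}{12926} + \left(\frac{1}{2} + 55 + \frac{1}{21}\right) \left(- \frac{1}{38868}\right) = \frac{14343}{12926} + \frac{2333}{42} \left(- \frac{1}{38868}\right) = \frac{14343}{12926} - \frac{2333}{1632456} = \frac{11692080025}{10550563128}$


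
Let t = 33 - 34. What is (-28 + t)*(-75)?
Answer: 2175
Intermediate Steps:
t = -1
(-28 + t)*(-75) = (-28 - 1)*(-75) = -29*(-75) = 2175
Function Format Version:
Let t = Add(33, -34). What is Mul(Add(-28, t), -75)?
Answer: 2175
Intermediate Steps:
t = -1
Mul(Add(-28, t), -75) = Mul(Add(-28, -1), -75) = Mul(-29, -75) = 2175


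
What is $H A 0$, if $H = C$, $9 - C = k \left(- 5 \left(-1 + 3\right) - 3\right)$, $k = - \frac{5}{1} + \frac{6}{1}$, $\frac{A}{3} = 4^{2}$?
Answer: $0$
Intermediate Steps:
$A = 48$ ($A = 3 \cdot 4^{2} = 3 \cdot 16 = 48$)
$k = 1$ ($k = \left(-5\right) 1 + 6 \cdot 1 = -5 + 6 = 1$)
$C = 22$ ($C = 9 - 1 \left(- 5 \left(-1 + 3\right) - 3\right) = 9 - 1 \left(\left(-5\right) 2 - 3\right) = 9 - 1 \left(-10 - 3\right) = 9 - 1 \left(-13\right) = 9 - -13 = 9 + 13 = 22$)
$H = 22$
$H A 0 = 22 \cdot 48 \cdot 0 = 1056 \cdot 0 = 0$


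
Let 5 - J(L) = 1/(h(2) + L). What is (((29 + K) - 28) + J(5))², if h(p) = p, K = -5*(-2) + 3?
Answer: 17424/49 ≈ 355.59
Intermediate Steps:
K = 13 (K = 10 + 3 = 13)
J(L) = 5 - 1/(2 + L)
(((29 + K) - 28) + J(5))² = (((29 + 13) - 28) + (9 + 5*5)/(2 + 5))² = ((42 - 28) + (9 + 25)/7)² = (14 + (⅐)*34)² = (14 + 34/7)² = (132/7)² = 17424/49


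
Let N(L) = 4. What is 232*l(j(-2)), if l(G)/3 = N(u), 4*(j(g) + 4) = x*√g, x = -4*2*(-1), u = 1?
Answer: 2784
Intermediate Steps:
x = 8 (x = -8*(-1) = 8)
j(g) = -4 + 2*√g (j(g) = -4 + (8*√g)/4 = -4 + 2*√g)
l(G) = 12 (l(G) = 3*4 = 12)
232*l(j(-2)) = 232*12 = 2784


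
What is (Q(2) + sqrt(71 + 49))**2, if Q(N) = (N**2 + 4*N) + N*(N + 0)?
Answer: 376 + 64*sqrt(30) ≈ 726.54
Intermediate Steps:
Q(N) = 2*N**2 + 4*N (Q(N) = (N**2 + 4*N) + N*N = (N**2 + 4*N) + N**2 = 2*N**2 + 4*N)
(Q(2) + sqrt(71 + 49))**2 = (2*2*(2 + 2) + sqrt(71 + 49))**2 = (2*2*4 + sqrt(120))**2 = (16 + 2*sqrt(30))**2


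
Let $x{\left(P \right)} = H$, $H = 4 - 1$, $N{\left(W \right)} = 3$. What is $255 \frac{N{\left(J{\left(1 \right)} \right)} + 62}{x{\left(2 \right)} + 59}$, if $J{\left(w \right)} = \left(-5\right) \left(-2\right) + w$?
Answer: $\frac{16575}{62} \approx 267.34$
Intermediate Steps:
$J{\left(w \right)} = 10 + w$
$H = 3$
$x{\left(P \right)} = 3$
$255 \frac{N{\left(J{\left(1 \right)} \right)} + 62}{x{\left(2 \right)} + 59} = 255 \frac{3 + 62}{3 + 59} = 255 \cdot \frac{65}{62} = \frac{16575}{62}$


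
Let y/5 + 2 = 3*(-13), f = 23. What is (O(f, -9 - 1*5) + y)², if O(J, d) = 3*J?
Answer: 18496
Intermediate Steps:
y = -205 (y = -10 + 5*(3*(-13)) = -10 + 5*(-39) = -10 - 195 = -205)
(O(f, -9 - 1*5) + y)² = (3*23 - 205)² = (69 - 205)² = (-136)² = 18496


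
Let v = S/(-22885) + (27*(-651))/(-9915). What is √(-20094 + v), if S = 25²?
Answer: 4*I*√287351481978227995/15126985 ≈ 141.75*I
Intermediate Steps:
S = 625
v = 26403518/15126985 (v = 625/(-22885) + (27*(-651))/(-9915) = 625*(-1/22885) - 17577*(-1/9915) = -125/4577 + 5859/3305 = 26403518/15126985 ≈ 1.7455)
√(-20094 + v) = √(-20094 + 26403518/15126985) = √(-303935233072/15126985) = 4*I*√287351481978227995/15126985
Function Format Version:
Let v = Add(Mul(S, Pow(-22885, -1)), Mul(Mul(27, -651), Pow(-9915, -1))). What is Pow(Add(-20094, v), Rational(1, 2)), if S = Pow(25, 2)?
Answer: Mul(Rational(4, 15126985), I, Pow(287351481978227995, Rational(1, 2))) ≈ Mul(141.75, I)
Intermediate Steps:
S = 625
v = Rational(26403518, 15126985) (v = Add(Mul(625, Pow(-22885, -1)), Mul(Mul(27, -651), Pow(-9915, -1))) = Add(Mul(625, Rational(-1, 22885)), Mul(-17577, Rational(-1, 9915))) = Add(Rational(-125, 4577), Rational(5859, 3305)) = Rational(26403518, 15126985) ≈ 1.7455)
Pow(Add(-20094, v), Rational(1, 2)) = Pow(Add(-20094, Rational(26403518, 15126985)), Rational(1, 2)) = Pow(Rational(-303935233072, 15126985), Rational(1, 2)) = Mul(Rational(4, 15126985), I, Pow(287351481978227995, Rational(1, 2)))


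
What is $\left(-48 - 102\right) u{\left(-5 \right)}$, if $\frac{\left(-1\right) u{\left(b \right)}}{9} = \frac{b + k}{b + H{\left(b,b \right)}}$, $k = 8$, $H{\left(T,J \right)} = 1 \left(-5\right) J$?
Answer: $\frac{405}{2} \approx 202.5$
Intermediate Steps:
$H{\left(T,J \right)} = - 5 J$
$u{\left(b \right)} = \frac{9 \left(8 + b\right)}{4 b}$ ($u{\left(b \right)} = - 9 \frac{b + 8}{b - 5 b} = - 9 \frac{8 + b}{\left(-4\right) b} = - 9 \left(8 + b\right) \left(- \frac{1}{4 b}\right) = - 9 \left(- \frac{8 + b}{4 b}\right) = \frac{9 \left(8 + b\right)}{4 b}$)
$\left(-48 - 102\right) u{\left(-5 \right)} = \left(-48 - 102\right) \left(\frac{9}{4} + \frac{18}{-5}\right) = - 150 \left(\frac{9}{4} + 18 \left(- \frac{1}{5}\right)\right) = - 150 \left(\frac{9}{4} - \frac{18}{5}\right) = \left(-150\right) \left(- \frac{27}{20}\right) = \frac{405}{2}$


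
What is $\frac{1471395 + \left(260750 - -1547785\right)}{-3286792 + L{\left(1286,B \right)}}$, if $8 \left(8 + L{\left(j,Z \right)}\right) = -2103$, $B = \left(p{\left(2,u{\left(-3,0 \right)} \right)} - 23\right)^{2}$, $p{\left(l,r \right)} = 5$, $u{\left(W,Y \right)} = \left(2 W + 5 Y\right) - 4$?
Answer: $- \frac{8746480}{8765501} \approx -0.99783$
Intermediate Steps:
$u{\left(W,Y \right)} = -4 + 2 W + 5 Y$
$B = 324$ ($B = \left(5 - 23\right)^{2} = \left(-18\right)^{2} = 324$)
$L{\left(j,Z \right)} = - \frac{2167}{8}$ ($L{\left(j,Z \right)} = -8 + \frac{1}{8} \left(-2103\right) = -8 - \frac{2103}{8} = - \frac{2167}{8}$)
$\frac{1471395 + \left(260750 - -1547785\right)}{-3286792 + L{\left(1286,B \right)}} = \frac{1471395 + \left(260750 - -1547785\right)}{-3286792 - \frac{2167}{8}} = \frac{1471395 + \left(260750 + 1547785\right)}{- \frac{26296503}{8}} = \left(1471395 + 1808535\right) \left(- \frac{8}{26296503}\right) = 3279930 \left(- \frac{8}{26296503}\right) = - \frac{8746480}{8765501}$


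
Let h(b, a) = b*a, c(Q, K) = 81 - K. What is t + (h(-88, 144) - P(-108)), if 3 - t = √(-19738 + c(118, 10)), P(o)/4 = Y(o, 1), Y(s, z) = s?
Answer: -12237 - I*√19667 ≈ -12237.0 - 140.24*I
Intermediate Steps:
P(o) = 4*o
h(b, a) = a*b
t = 3 - I*√19667 (t = 3 - √(-19738 + (81 - 1*10)) = 3 - √(-19738 + (81 - 10)) = 3 - √(-19738 + 71) = 3 - √(-19667) = 3 - I*√19667 ≈ 3.0 - 140.24*I)
t + (h(-88, 144) - P(-108)) = (3 - I*√19667) + (144*(-88) - 4*(-108)) = (3 - I*√19667) + (-12672 - 1*(-432)) = (3 - I*√19667) + (-12672 + 432) = (3 - I*√19667) - 12240 = -12237 - I*√19667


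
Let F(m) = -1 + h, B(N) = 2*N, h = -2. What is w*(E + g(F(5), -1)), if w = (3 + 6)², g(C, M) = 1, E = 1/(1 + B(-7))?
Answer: 972/13 ≈ 74.769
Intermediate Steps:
E = -1/13 (E = 1/(1 + 2*(-7)) = 1/(1 - 14) = 1/(-13) = -1/13 ≈ -0.076923)
F(m) = -3 (F(m) = -1 - 2 = -3)
w = 81 (w = 9² = 81)
w*(E + g(F(5), -1)) = 81*(-1/13 + 1) = 81*(12/13) = 972/13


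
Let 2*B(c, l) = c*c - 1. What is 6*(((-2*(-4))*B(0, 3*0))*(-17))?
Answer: 408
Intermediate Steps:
B(c, l) = -1/2 + c**2/2 (B(c, l) = (c*c - 1)/2 = (c**2 - 1)/2 = (-1 + c**2)/2 = -1/2 + c**2/2)
6*(((-2*(-4))*B(0, 3*0))*(-17)) = 6*(((-2*(-4))*(-1/2 + (1/2)*0**2))*(-17)) = 6*((8*(-1/2 + (1/2)*0))*(-17)) = 6*((8*(-1/2 + 0))*(-17)) = 6*((8*(-1/2))*(-17)) = 6*(-4*(-17)) = 6*68 = 408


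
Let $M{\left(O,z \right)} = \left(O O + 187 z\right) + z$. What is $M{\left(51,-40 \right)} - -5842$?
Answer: $923$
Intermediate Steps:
$M{\left(O,z \right)} = O^{2} + 188 z$ ($M{\left(O,z \right)} = \left(O^{2} + 187 z\right) + z = O^{2} + 188 z$)
$M{\left(51,-40 \right)} - -5842 = \left(51^{2} + 188 \left(-40\right)\right) - -5842 = \left(2601 - 7520\right) + 5842 = -4919 + 5842 = 923$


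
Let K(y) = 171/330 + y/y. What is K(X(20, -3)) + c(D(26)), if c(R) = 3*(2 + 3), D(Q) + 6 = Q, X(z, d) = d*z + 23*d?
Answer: 1817/110 ≈ 16.518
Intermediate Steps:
X(z, d) = 23*d + d*z
D(Q) = -6 + Q
c(R) = 15 (c(R) = 3*5 = 15)
K(y) = 167/110 (K(y) = 171*(1/330) + 1 = 57/110 + 1 = 167/110)
K(X(20, -3)) + c(D(26)) = 167/110 + 15 = 1817/110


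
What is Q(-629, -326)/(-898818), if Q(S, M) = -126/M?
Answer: -21/48835778 ≈ -4.3001e-7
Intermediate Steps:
Q(-629, -326)/(-898818) = -126/(-326)/(-898818) = -126*(-1/326)*(-1/898818) = (63/163)*(-1/898818) = -21/48835778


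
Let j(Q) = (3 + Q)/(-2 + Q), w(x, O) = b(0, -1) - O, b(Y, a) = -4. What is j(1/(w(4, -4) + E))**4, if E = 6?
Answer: 130321/14641 ≈ 8.9011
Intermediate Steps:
w(x, O) = -4 - O
j(Q) = (3 + Q)/(-2 + Q)
j(1/(w(4, -4) + E))**4 = ((3 + 1/((-4 - 1*(-4)) + 6))/(-2 + 1/((-4 - 1*(-4)) + 6)))**4 = ((3 + 1/((-4 + 4) + 6))/(-2 + 1/((-4 + 4) + 6)))**4 = ((3 + 1/(0 + 6))/(-2 + 1/(0 + 6)))**4 = ((3 + 1/6)/(-2 + 1/6))**4 = ((19/6)/(-11/6))**4 = (-6/11*19/6)**4 = (-19/11)**4 = 130321/14641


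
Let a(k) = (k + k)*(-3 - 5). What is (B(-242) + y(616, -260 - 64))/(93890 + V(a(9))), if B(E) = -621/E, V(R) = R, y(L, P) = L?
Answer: 149693/22686532 ≈ 0.0065983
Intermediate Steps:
a(k) = -16*k (a(k) = (2*k)*(-8) = -16*k)
(B(-242) + y(616, -260 - 64))/(93890 + V(a(9))) = (-621/(-242) + 616)/(93890 - 16*9) = (-621*(-1/242) + 616)/(93890 - 144) = (621/242 + 616)/93746 = (149693/242)*(1/93746) = 149693/22686532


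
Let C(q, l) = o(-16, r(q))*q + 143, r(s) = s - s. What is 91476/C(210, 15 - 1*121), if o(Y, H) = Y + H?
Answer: -91476/3217 ≈ -28.435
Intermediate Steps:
r(s) = 0
o(Y, H) = H + Y
C(q, l) = 143 - 16*q (C(q, l) = (0 - 16)*q + 143 = -16*q + 143 = 143 - 16*q)
91476/C(210, 15 - 1*121) = 91476/(143 - 16*210) = 91476/(143 - 3360) = 91476/(-3217) = 91476*(-1/3217) = -91476/3217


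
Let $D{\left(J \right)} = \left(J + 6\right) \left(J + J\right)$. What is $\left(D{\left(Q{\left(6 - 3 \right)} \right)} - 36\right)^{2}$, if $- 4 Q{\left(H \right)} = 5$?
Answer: $\frac{146689}{64} \approx 2292.0$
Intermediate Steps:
$Q{\left(H \right)} = - \frac{5}{4}$ ($Q{\left(H \right)} = \left(- \frac{1}{4}\right) 5 = - \frac{5}{4}$)
$D{\left(J \right)} = 2 J \left(6 + J\right)$ ($D{\left(J \right)} = \left(6 + J\right) 2 J = 2 J \left(6 + J\right)$)
$\left(D{\left(Q{\left(6 - 3 \right)} \right)} - 36\right)^{2} = \left(2 \left(- \frac{5}{4}\right) \left(6 - \frac{5}{4}\right) - 36\right)^{2} = \left(2 \left(- \frac{5}{4}\right) \frac{19}{4} - 36\right)^{2} = \left(- \frac{95}{8} - 36\right)^{2} = \left(- \frac{383}{8}\right)^{2} = \frac{146689}{64}$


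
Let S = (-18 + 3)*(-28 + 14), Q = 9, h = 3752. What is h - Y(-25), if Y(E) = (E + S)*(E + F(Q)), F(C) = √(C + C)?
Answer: 8377 - 555*√2 ≈ 7592.1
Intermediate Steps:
F(C) = √2*√C (F(C) = √(2*C) = √2*√C)
S = 210 (S = -15*(-14) = 210)
Y(E) = (210 + E)*(E + 3*√2) (Y(E) = (E + 210)*(E + √2*√9) = (210 + E)*(E + √2*3) = (210 + E)*(E + 3*√2))
h - Y(-25) = 3752 - ((-25)² + 210*(-25) + 630*√2 + 3*(-25)*√2) = 3752 - (625 - 5250 + 630*√2 - 75*√2) = 3752 - (-4625 + 555*√2) = 3752 + (4625 - 555*√2) = 8377 - 555*√2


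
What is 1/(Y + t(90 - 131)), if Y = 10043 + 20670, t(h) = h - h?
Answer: 1/30713 ≈ 3.2560e-5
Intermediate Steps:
t(h) = 0
Y = 30713
1/(Y + t(90 - 131)) = 1/(30713 + 0) = 1/30713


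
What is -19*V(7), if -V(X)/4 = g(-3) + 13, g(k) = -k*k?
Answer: 304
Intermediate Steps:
g(k) = -k²
V(X) = -16 (V(X) = -4*(-1*(-3)² + 13) = -4*(-1*9 + 13) = -4*(-9 + 13) = -4*4 = -16)
-19*V(7) = -19*(-16) = 304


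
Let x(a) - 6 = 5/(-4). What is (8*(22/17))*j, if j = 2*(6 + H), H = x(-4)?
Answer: 3784/17 ≈ 222.59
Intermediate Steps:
x(a) = 19/4 (x(a) = 6 + 5/(-4) = 6 + 5*(-¼) = 6 - 5/4 = 19/4)
H = 19/4 ≈ 4.7500
j = 43/2 (j = 2*(6 + 19/4) = 2*(43/4) = 43/2 ≈ 21.500)
(8*(22/17))*j = (8*(22/17))*(43/2) = (176/17)*(43/2) = 3784/17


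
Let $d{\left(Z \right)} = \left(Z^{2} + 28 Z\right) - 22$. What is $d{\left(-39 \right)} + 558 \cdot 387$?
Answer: $216353$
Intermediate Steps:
$d{\left(Z \right)} = -22 + Z^{2} + 28 Z$
$d{\left(-39 \right)} + 558 \cdot 387 = \left(-22 + \left(-39\right)^{2} + 28 \left(-39\right)\right) + 558 \cdot 387 = \left(-22 + 1521 - 1092\right) + 215946 = 407 + 215946 = 216353$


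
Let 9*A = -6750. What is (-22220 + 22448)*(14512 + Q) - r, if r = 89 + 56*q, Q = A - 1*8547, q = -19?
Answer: 1189995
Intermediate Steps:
A = -750 (A = (⅑)*(-6750) = -750)
Q = -9297 (Q = -750 - 1*8547 = -750 - 8547 = -9297)
r = -975 (r = 89 + 56*(-19) = 89 - 1064 = -975)
(-22220 + 22448)*(14512 + Q) - r = (-22220 + 22448)*(14512 - 9297) - 1*(-975) = 228*5215 + 975 = 1189020 + 975 = 1189995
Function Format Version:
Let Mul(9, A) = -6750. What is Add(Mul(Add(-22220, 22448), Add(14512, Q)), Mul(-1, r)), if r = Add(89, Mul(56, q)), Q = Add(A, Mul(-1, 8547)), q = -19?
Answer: 1189995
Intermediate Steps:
A = -750 (A = Mul(Rational(1, 9), -6750) = -750)
Q = -9297 (Q = Add(-750, Mul(-1, 8547)) = Add(-750, -8547) = -9297)
r = -975 (r = Add(89, Mul(56, -19)) = Add(89, -1064) = -975)
Add(Mul(Add(-22220, 22448), Add(14512, Q)), Mul(-1, r)) = Add(Mul(Add(-22220, 22448), Add(14512, -9297)), Mul(-1, -975)) = Add(Mul(228, 5215), 975) = Add(1189020, 975) = 1189995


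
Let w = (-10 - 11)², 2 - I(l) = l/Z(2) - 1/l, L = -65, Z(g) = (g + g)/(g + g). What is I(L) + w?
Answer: 33019/65 ≈ 507.98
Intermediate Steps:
Z(g) = 1 (Z(g) = (2*g)/((2*g)) = (2*g)*(1/(2*g)) = 1)
I(l) = 2 + 1/l - l (I(l) = 2 - (l/1 - 1/l) = 2 - (l*1 - 1/l) = 2 - (l - 1/l) = 2 + (1/l - l) = 2 + 1/l - l)
w = 441 (w = (-21)² = 441)
I(L) + w = (2 + 1/(-65) - 1*(-65)) + 441 = (2 - 1/65 + 65) + 441 = 4354/65 + 441 = 33019/65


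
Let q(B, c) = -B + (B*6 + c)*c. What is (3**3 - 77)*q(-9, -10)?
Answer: -32450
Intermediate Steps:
q(B, c) = -B + c*(c + 6*B) (q(B, c) = -B + (6*B + c)*c = -B + (c + 6*B)*c = -B + c*(c + 6*B))
(3**3 - 77)*q(-9, -10) = (3**3 - 77)*((-10)**2 - 1*(-9) + 6*(-9)*(-10)) = (27 - 77)*(100 + 9 + 540) = -50*649 = -32450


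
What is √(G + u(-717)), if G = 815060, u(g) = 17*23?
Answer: √815451 ≈ 903.02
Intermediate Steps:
u(g) = 391
√(G + u(-717)) = √(815060 + 391) = √815451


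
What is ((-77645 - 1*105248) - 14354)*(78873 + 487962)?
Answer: -111806503245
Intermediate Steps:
((-77645 - 1*105248) - 14354)*(78873 + 487962) = ((-77645 - 105248) - 14354)*566835 = (-182893 - 14354)*566835 = -197247*566835 = -111806503245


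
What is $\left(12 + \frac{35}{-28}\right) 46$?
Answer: $\frac{989}{2} \approx 494.5$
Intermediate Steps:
$\left(12 + \frac{35}{-28}\right) 46 = \left(12 + 35 \left(- \frac{1}{28}\right)\right) 46 = \left(12 - \frac{5}{4}\right) 46 = \frac{43}{4} \cdot 46 = \frac{989}{2}$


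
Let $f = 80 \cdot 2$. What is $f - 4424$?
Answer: $-4264$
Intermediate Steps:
$f = 160$
$f - 4424 = 160 - 4424 = -4264$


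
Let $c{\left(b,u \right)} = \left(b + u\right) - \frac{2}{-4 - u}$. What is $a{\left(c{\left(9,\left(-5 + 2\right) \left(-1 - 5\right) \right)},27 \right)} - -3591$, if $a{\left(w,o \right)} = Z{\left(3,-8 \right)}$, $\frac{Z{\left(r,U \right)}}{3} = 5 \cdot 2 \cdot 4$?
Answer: $3711$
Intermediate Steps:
$c{\left(b,u \right)} = b + u - \frac{2}{-4 - u}$
$Z{\left(r,U \right)} = 120$ ($Z{\left(r,U \right)} = 3 \cdot 5 \cdot 2 \cdot 4 = 3 \cdot 10 \cdot 4 = 3 \cdot 40 = 120$)
$a{\left(w,o \right)} = 120$
$a{\left(c{\left(9,\left(-5 + 2\right) \left(-1 - 5\right) \right)},27 \right)} - -3591 = 120 - -3591 = 120 + 3591 = 3711$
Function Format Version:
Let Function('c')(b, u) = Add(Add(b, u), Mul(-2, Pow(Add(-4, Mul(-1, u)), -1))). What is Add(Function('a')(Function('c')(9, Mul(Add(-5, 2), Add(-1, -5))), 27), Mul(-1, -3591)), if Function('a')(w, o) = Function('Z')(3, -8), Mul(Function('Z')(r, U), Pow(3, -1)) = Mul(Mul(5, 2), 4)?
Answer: 3711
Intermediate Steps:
Function('c')(b, u) = Add(b, u, Mul(-2, Pow(Add(-4, Mul(-1, u)), -1)))
Function('Z')(r, U) = 120 (Function('Z')(r, U) = Mul(3, Mul(Mul(5, 2), 4)) = Mul(3, Mul(10, 4)) = Mul(3, 40) = 120)
Function('a')(w, o) = 120
Add(Function('a')(Function('c')(9, Mul(Add(-5, 2), Add(-1, -5))), 27), Mul(-1, -3591)) = Add(120, Mul(-1, -3591)) = Add(120, 3591) = 3711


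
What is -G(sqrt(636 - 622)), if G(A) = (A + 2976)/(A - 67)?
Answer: 1114/25 + 17*sqrt(14)/25 ≈ 47.104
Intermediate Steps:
G(A) = (2976 + A)/(-67 + A)
-G(sqrt(636 - 622)) = -(2976 + sqrt(636 - 622))/(-67 + sqrt(636 - 622)) = -(2976 + sqrt(14))/(-67 + sqrt(14))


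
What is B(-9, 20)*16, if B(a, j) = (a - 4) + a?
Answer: -352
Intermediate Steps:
B(a, j) = -4 + 2*a (B(a, j) = (-4 + a) + a = -4 + 2*a)
B(-9, 20)*16 = (-4 + 2*(-9))*16 = (-4 - 18)*16 = -22*16 = -352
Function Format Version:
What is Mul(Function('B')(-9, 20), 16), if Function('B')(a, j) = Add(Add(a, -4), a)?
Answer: -352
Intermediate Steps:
Function('B')(a, j) = Add(-4, Mul(2, a)) (Function('B')(a, j) = Add(Add(-4, a), a) = Add(-4, Mul(2, a)))
Mul(Function('B')(-9, 20), 16) = Mul(Add(-4, Mul(2, -9)), 16) = Mul(Add(-4, -18), 16) = Mul(-22, 16) = -352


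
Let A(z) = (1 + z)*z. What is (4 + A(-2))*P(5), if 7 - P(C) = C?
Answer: 12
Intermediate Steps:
P(C) = 7 - C
A(z) = z*(1 + z)
(4 + A(-2))*P(5) = (4 - 2*(1 - 2))*(7 - 1*5) = (4 - 2*(-1))*(7 - 5) = (4 + 2)*2 = 6*2 = 12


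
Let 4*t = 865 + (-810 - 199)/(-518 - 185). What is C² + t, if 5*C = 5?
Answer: 152979/703 ≈ 217.61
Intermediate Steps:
t = 152276/703 (t = (865 + (-810 - 199)/(-518 - 185))/4 = (865 - 1009/(-703))/4 = (865 - 1009*(-1/703))/4 = (865 + 1009/703)/4 = (¼)*(609104/703) = 152276/703 ≈ 216.61)
C = 1 (C = (⅕)*5 = 1)
C² + t = 1² + 152276/703 = 1 + 152276/703 = 152979/703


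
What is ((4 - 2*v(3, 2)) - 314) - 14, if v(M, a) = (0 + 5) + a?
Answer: -338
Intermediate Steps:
v(M, a) = 5 + a
((4 - 2*v(3, 2)) - 314) - 14 = ((4 - 2*(5 + 2)) - 314) - 14 = ((4 - 2*7) - 314) - 14 = ((4 - 14) - 314) - 14 = (-10 - 314) - 14 = -324 - 14 = -338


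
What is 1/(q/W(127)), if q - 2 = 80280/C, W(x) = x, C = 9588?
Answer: 101473/8288 ≈ 12.243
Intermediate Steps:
q = 8288/799 (q = 2 + 80280/9588 = 2 + 80280*(1/9588) = 2 + 6690/799 = 8288/799 ≈ 10.373)
1/(q/W(127)) = 1/((8288/799)/127) = 1/((8288/799)*(1/127)) = 1/(8288/101473) = 101473/8288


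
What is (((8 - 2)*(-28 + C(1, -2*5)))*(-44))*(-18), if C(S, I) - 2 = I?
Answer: -171072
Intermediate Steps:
C(S, I) = 2 + I
(((8 - 2)*(-28 + C(1, -2*5)))*(-44))*(-18) = (((8 - 2)*(-28 + (2 - 2*5)))*(-44))*(-18) = ((6*(-28 + (2 - 10)))*(-44))*(-18) = ((6*(-28 - 8))*(-44))*(-18) = ((6*(-36))*(-44))*(-18) = -216*(-44)*(-18) = 9504*(-18) = -171072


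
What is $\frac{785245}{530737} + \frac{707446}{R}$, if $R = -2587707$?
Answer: $\frac{1656516215513}{1373391850059} \approx 1.2062$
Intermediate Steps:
$\frac{785245}{530737} + \frac{707446}{R} = \frac{785245}{530737} + \frac{707446}{-2587707} = 785245 \cdot \frac{1}{530737} + 707446 \left(- \frac{1}{2587707}\right) = \frac{785245}{530737} - \frac{707446}{2587707} = \frac{1656516215513}{1373391850059}$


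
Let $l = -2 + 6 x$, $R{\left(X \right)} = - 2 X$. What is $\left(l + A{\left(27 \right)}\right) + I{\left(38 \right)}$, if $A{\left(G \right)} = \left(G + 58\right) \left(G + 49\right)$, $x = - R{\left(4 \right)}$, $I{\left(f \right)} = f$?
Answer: $6544$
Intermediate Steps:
$x = 8$ ($x = - \left(-2\right) 4 = \left(-1\right) \left(-8\right) = 8$)
$A{\left(G \right)} = \left(49 + G\right) \left(58 + G\right)$ ($A{\left(G \right)} = \left(58 + G\right) \left(49 + G\right) = \left(49 + G\right) \left(58 + G\right)$)
$l = 46$ ($l = -2 + 6 \cdot 8 = -2 + 48 = 46$)
$\left(l + A{\left(27 \right)}\right) + I{\left(38 \right)} = \left(46 + \left(2842 + 27^{2} + 107 \cdot 27\right)\right) + 38 = \left(46 + \left(2842 + 729 + 2889\right)\right) + 38 = \left(46 + 6460\right) + 38 = 6506 + 38 = 6544$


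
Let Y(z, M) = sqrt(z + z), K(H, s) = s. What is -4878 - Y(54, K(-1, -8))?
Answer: -4878 - 6*sqrt(3) ≈ -4888.4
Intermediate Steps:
Y(z, M) = sqrt(2)*sqrt(z) (Y(z, M) = sqrt(2*z) = sqrt(2)*sqrt(z))
-4878 - Y(54, K(-1, -8)) = -4878 - sqrt(2)*sqrt(54) = -4878 - sqrt(2)*3*sqrt(6) = -4878 - 6*sqrt(3)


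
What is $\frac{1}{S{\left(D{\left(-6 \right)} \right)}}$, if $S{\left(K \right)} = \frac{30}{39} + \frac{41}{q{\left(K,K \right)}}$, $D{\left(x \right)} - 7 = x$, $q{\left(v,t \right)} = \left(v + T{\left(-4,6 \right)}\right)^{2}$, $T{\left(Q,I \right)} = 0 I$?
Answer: $\frac{13}{543} \approx 0.023941$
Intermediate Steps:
$T{\left(Q,I \right)} = 0$
$q{\left(v,t \right)} = v^{2}$ ($q{\left(v,t \right)} = \left(v + 0\right)^{2} = v^{2}$)
$D{\left(x \right)} = 7 + x$
$S{\left(K \right)} = \frac{10}{13} + \frac{41}{K^{2}}$ ($S{\left(K \right)} = \frac{30}{39} + \frac{41}{K^{2}} = 30 \cdot \frac{1}{39} + \frac{41}{K^{2}} = \frac{10}{13} + \frac{41}{K^{2}}$)
$\frac{1}{S{\left(D{\left(-6 \right)} \right)}} = \frac{1}{\frac{10}{13} + \frac{41}{\left(7 - 6\right)^{2}}} = \frac{1}{\frac{10}{13} + 41 \cdot 1^{-2}} = \frac{1}{\frac{10}{13} + 41 \cdot 1} = \frac{1}{\frac{10}{13} + 41} = \frac{1}{\frac{543}{13}} = \frac{13}{543}$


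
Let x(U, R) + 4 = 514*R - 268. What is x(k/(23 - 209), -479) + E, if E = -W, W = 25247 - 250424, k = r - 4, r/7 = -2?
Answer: -21301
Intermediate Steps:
r = -14 (r = 7*(-2) = -14)
k = -18 (k = -14 - 4 = -18)
W = -225177
x(U, R) = -272 + 514*R (x(U, R) = -4 + (514*R - 268) = -4 + (-268 + 514*R) = -272 + 514*R)
E = 225177 (E = -1*(-225177) = 225177)
x(k/(23 - 209), -479) + E = (-272 + 514*(-479)) + 225177 = (-272 - 246206) + 225177 = -246478 + 225177 = -21301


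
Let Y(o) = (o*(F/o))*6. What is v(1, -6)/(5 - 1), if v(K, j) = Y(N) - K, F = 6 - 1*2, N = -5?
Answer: 23/4 ≈ 5.7500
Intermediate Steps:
F = 4 (F = 6 - 2 = 4)
Y(o) = 24 (Y(o) = (o*(4/o))*6 = 4*6 = 24)
v(K, j) = 24 - K
v(1, -6)/(5 - 1) = (24 - 1*1)/(5 - 1) = (24 - 1)/4 = 23*(¼) = 23/4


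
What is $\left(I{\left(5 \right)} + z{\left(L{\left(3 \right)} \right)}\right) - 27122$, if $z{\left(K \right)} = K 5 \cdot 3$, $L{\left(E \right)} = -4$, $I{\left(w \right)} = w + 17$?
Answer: $-27160$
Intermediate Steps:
$I{\left(w \right)} = 17 + w$
$z{\left(K \right)} = 15 K$ ($z{\left(K \right)} = 5 K 3 = 15 K$)
$\left(I{\left(5 \right)} + z{\left(L{\left(3 \right)} \right)}\right) - 27122 = \left(\left(17 + 5\right) + 15 \left(-4\right)\right) - 27122 = \left(22 - 60\right) - 27122 = -38 - 27122 = -27160$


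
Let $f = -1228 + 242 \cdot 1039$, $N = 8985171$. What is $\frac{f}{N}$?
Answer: $\frac{250210}{8985171} \approx 0.027847$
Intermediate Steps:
$f = 250210$ ($f = -1228 + 251438 = 250210$)
$\frac{f}{N} = \frac{250210}{8985171}$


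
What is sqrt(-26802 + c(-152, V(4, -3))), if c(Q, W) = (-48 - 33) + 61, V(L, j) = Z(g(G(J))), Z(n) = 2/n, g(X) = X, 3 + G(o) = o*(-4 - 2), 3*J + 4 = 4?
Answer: I*sqrt(26822) ≈ 163.77*I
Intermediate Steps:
J = 0 (J = -4/3 + (1/3)*4 = -4/3 + 4/3 = 0)
G(o) = -3 - 6*o (G(o) = -3 + o*(-4 - 2) = -3 + o*(-6) = -3 - 6*o)
V(L, j) = -2/3 (V(L, j) = 2/(-3 - 6*0) = 2/(-3 + 0) = 2/(-3) = 2*(-1/3) = -2/3)
c(Q, W) = -20 (c(Q, W) = -81 + 61 = -20)
sqrt(-26802 + c(-152, V(4, -3))) = sqrt(-26802 - 20) = sqrt(-26822) = I*sqrt(26822)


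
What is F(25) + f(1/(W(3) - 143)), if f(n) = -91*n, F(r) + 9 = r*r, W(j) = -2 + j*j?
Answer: 83867/136 ≈ 616.67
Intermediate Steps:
W(j) = -2 + j²
F(r) = -9 + r² (F(r) = -9 + r*r = -9 + r²)
F(25) + f(1/(W(3) - 143)) = (-9 + 25²) - 91/((-2 + 3²) - 143) = (-9 + 625) - 91/((-2 + 9) - 143) = 616 - 91/(7 - 143) = 616 - 91/(-136) = 616 - 91*(-1/136) = 616 + 91/136 = 83867/136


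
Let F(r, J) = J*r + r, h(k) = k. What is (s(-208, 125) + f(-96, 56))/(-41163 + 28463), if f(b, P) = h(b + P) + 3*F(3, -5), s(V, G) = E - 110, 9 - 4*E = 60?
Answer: 159/10160 ≈ 0.015650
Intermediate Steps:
E = -51/4 (E = 9/4 - ¼*60 = 9/4 - 15 = -51/4 ≈ -12.750)
F(r, J) = r + J*r
s(V, G) = -491/4 (s(V, G) = -51/4 - 110 = -491/4)
f(b, P) = -36 + P + b (f(b, P) = (b + P) + 3*(3*(1 - 5)) = (P + b) + 3*(3*(-4)) = (P + b) + 3*(-12) = (P + b) - 36 = -36 + P + b)
(s(-208, 125) + f(-96, 56))/(-41163 + 28463) = (-491/4 + (-36 + 56 - 96))/(-41163 + 28463) = (-491/4 - 76)/(-12700) = -795/4*(-1/12700) = 159/10160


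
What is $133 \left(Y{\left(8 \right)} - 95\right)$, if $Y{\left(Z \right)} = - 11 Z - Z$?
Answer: $-25403$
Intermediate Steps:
$Y{\left(Z \right)} = - 12 Z$
$133 \left(Y{\left(8 \right)} - 95\right) = 133 \left(\left(-12\right) 8 - 95\right) = 133 \left(-96 - 95\right) = 133 \left(-191\right) = -25403$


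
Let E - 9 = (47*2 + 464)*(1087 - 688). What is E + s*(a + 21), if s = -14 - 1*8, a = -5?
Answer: 222299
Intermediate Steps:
s = -22 (s = -14 - 8 = -22)
E = 222651 (E = 9 + (47*2 + 464)*(1087 - 688) = 9 + (94 + 464)*399 = 9 + 558*399 = 9 + 222642 = 222651)
E + s*(a + 21) = 222651 - 22*(-5 + 21) = 222651 - 22*16 = 222651 - 352 = 222299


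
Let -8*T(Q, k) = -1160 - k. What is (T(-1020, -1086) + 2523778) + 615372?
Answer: 12556637/4 ≈ 3.1392e+6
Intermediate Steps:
T(Q, k) = 145 + k/8 (T(Q, k) = -(-1160 - k)/8 = 145 + k/8)
(T(-1020, -1086) + 2523778) + 615372 = ((145 + (1/8)*(-1086)) + 2523778) + 615372 = ((145 - 543/4) + 2523778) + 615372 = (37/4 + 2523778) + 615372 = 10095149/4 + 615372 = 12556637/4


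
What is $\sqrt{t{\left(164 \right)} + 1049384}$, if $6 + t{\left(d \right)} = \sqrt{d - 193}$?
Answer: $\sqrt{1049378 + i \sqrt{29}} \approx 1024.4 + 0.003 i$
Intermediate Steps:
$t{\left(d \right)} = -6 + \sqrt{-193 + d}$ ($t{\left(d \right)} = -6 + \sqrt{d - 193} = -6 + \sqrt{-193 + d}$)
$\sqrt{t{\left(164 \right)} + 1049384} = \sqrt{\left(-6 + \sqrt{-193 + 164}\right) + 1049384} = \sqrt{\left(-6 + \sqrt{-29}\right) + 1049384} = \sqrt{\left(-6 + i \sqrt{29}\right) + 1049384} = \sqrt{1049378 + i \sqrt{29}}$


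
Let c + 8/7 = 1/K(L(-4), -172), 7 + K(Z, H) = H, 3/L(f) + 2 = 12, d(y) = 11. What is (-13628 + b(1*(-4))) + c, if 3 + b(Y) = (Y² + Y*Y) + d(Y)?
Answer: -17027203/1253 ≈ -13589.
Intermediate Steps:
L(f) = 3/10 (L(f) = 3/(-2 + 12) = 3/10)
K(Z, H) = -7 + H
b(Y) = 8 + 2*Y² (b(Y) = -3 + ((Y² + Y*Y) + 11) = -3 + ((Y² + Y²) + 11) = -3 + (2*Y² + 11) = -3 + (11 + 2*Y²) = 8 + 2*Y²)
c = -1439/1253 (c = -8/7 + 1/(-7 - 172) = -8/7 + 1/(-179) = -8/7 - 1/179 = -1439/1253 ≈ -1.1484)
(-13628 + b(1*(-4))) + c = (-13628 + (8 + 2*(1*(-4))²)) - 1439/1253 = (-13628 + (8 + 2*(-4)²)) - 1439/1253 = (-13628 + (8 + 2*16)) - 1439/1253 = (-13628 + (8 + 32)) - 1439/1253 = (-13628 + 40) - 1439/1253 = -13588 - 1439/1253 = -17027203/1253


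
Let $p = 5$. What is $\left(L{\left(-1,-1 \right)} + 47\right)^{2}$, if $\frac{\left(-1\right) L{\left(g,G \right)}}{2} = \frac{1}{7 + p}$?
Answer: $\frac{78961}{36} \approx 2193.4$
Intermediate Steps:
$L{\left(g,G \right)} = - \frac{1}{6}$ ($L{\left(g,G \right)} = - \frac{2}{7 + 5} = - \frac{2}{12} = \left(-2\right) \frac{1}{12} = - \frac{1}{6}$)
$\left(L{\left(-1,-1 \right)} + 47\right)^{2} = \left(- \frac{1}{6} + 47\right)^{2} = \left(\frac{281}{6}\right)^{2} = \frac{78961}{36}$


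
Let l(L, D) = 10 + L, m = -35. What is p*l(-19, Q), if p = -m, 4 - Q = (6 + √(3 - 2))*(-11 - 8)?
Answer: -315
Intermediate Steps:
Q = 137 (Q = 4 - (6 + √(3 - 2))*(-11 - 8) = 4 - (6 + √1)*(-19) = 4 - (6 + 1)*(-19) = 4 - 7*(-19) = 4 - 1*(-133) = 4 + 133 = 137)
p = 35 (p = -1*(-35) = 35)
p*l(-19, Q) = 35*(10 - 19) = 35*(-9) = -315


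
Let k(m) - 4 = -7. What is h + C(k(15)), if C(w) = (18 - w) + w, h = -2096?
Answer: -2078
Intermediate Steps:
k(m) = -3 (k(m) = 4 - 7 = -3)
C(w) = 18
h + C(k(15)) = -2096 + 18 = -2078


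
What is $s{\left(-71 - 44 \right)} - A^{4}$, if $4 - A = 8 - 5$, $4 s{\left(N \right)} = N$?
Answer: $- \frac{119}{4} \approx -29.75$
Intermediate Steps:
$s{\left(N \right)} = \frac{N}{4}$
$A = 1$ ($A = 4 - \left(8 - 5\right) = 4 - 3 = 1$)
$s{\left(-71 - 44 \right)} - A^{4} = \frac{-71 - 44}{4} - 1^{4} = \frac{-71 - 44}{4} - 1 = \frac{1}{4} \left(-115\right) - 1 = - \frac{115}{4} - 1 = - \frac{119}{4}$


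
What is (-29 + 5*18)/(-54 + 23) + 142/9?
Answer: 3853/279 ≈ 13.810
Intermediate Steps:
(-29 + 5*18)/(-54 + 23) + 142/9 = (-29 + 90)/(-31) + 142*(⅑) = 61*(-1/31) + 142/9 = -61/31 + 142/9 = 3853/279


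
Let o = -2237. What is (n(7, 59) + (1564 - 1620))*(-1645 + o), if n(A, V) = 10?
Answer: 178572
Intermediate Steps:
(n(7, 59) + (1564 - 1620))*(-1645 + o) = (10 + (1564 - 1620))*(-1645 - 2237) = (10 - 56)*(-3882) = -46*(-3882) = 178572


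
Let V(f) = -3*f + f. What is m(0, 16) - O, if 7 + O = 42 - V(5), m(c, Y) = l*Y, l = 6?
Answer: 51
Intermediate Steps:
m(c, Y) = 6*Y
V(f) = -2*f
O = 45 (O = -7 + (42 - (-2)*5) = -7 + (42 - 1*(-10)) = -7 + (42 + 10) = -7 + 52 = 45)
m(0, 16) - O = 6*16 - 1*45 = 96 - 45 = 51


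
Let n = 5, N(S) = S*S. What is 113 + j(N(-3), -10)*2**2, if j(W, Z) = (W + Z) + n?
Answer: 129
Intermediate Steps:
N(S) = S**2
j(W, Z) = 5 + W + Z (j(W, Z) = (W + Z) + 5 = 5 + W + Z)
113 + j(N(-3), -10)*2**2 = 113 + (5 + (-3)**2 - 10)*2**2 = 113 + (5 + 9 - 10)*4 = 113 + 4*4 = 113 + 16 = 129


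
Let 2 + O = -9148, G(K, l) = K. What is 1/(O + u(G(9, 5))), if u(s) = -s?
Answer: -1/9159 ≈ -0.00010918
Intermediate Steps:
O = -9150 (O = -2 - 9148 = -9150)
1/(O + u(G(9, 5))) = 1/(-9150 - 1*9) = 1/(-9150 - 9) = 1/(-9159) = -1/9159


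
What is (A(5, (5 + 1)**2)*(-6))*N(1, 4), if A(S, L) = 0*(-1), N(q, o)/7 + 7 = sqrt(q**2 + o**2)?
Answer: 0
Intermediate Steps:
N(q, o) = -49 + 7*sqrt(o**2 + q**2) (N(q, o) = -49 + 7*sqrt(q**2 + o**2) = -49 + 7*sqrt(o**2 + q**2))
A(S, L) = 0
(A(5, (5 + 1)**2)*(-6))*N(1, 4) = (0*(-6))*(-49 + 7*sqrt(4**2 + 1**2)) = 0*(-49 + 7*sqrt(16 + 1)) = 0*(-49 + 7*sqrt(17)) = 0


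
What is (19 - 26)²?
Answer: 49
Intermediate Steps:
(19 - 26)² = (-7)² = 49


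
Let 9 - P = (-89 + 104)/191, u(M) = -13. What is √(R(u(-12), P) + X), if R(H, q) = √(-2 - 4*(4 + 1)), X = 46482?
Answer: √(46482 + I*√22) ≈ 215.6 + 0.011*I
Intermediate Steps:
P = 1704/191 (P = 9 - (-89 + 104)/191 = 9 - 15/191 = 1704/191 ≈ 8.9215)
R(H, q) = I*√22 (R(H, q) = √(-2 - 4*5) = √(-2 - 20) = √(-22) = I*√22)
√(R(u(-12), P) + X) = √(I*√22 + 46482) = √(46482 + I*√22)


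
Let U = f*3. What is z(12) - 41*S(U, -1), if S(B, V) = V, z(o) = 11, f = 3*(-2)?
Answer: 52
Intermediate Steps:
f = -6
U = -18 (U = -6*3 = -18)
z(12) - 41*S(U, -1) = 11 - 41*(-1) = 11 + 41 = 52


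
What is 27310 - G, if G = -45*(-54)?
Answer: 24880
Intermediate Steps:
G = 2430
27310 - G = 27310 - 1*2430 = 27310 - 2430 = 24880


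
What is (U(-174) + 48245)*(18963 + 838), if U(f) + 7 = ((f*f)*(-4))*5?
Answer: -11034740882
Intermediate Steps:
U(f) = -7 - 20*f**2 (U(f) = -7 + ((f*f)*(-4))*5 = -7 + (f**2*(-4))*5 = -7 - 4*f**2*5 = -7 - 20*f**2)
(U(-174) + 48245)*(18963 + 838) = ((-7 - 20*(-174)**2) + 48245)*(18963 + 838) = ((-7 - 20*30276) + 48245)*19801 = ((-7 - 605520) + 48245)*19801 = (-605527 + 48245)*19801 = -557282*19801 = -11034740882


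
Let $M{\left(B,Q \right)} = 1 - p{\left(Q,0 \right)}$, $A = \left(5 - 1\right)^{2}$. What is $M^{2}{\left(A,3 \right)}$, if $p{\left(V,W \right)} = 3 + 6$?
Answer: $64$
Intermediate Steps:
$p{\left(V,W \right)} = 9$
$A = 16$ ($A = 4^{2} = 16$)
$M{\left(B,Q \right)} = -8$ ($M{\left(B,Q \right)} = 1 - 9 = -8$)
$M^{2}{\left(A,3 \right)} = \left(-8\right)^{2} = 64$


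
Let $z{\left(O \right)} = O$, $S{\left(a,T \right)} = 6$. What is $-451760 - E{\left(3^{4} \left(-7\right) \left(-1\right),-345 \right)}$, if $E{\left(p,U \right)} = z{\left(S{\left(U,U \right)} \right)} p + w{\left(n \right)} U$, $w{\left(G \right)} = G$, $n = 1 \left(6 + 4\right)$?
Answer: $-451712$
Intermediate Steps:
$n = 10$ ($n = 1 \cdot 10 = 10$)
$E{\left(p,U \right)} = 6 p + 10 U$
$-451760 - E{\left(3^{4} \left(-7\right) \left(-1\right),-345 \right)} = -451760 - \left(6 \cdot 3^{4} \left(-7\right) \left(-1\right) + 10 \left(-345\right)\right) = -451760 - \left(6 \cdot 81 \left(-7\right) \left(-1\right) - 3450\right) = -451760 - \left(6 \left(\left(-567\right) \left(-1\right)\right) - 3450\right) = -451760 - \left(6 \cdot 567 - 3450\right) = -451760 - \left(3402 - 3450\right) = -451760 - -48 = -451760 + 48 = -451712$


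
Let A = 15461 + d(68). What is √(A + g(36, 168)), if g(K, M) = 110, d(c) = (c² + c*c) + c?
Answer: √24887 ≈ 157.76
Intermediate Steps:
d(c) = c + 2*c² (d(c) = (c² + c²) + c = 2*c² + c = c + 2*c²)
A = 24777 (A = 15461 + 68*(1 + 2*68) = 15461 + 68*(1 + 136) = 15461 + 68*137 = 15461 + 9316 = 24777)
√(A + g(36, 168)) = √(24777 + 110) = √24887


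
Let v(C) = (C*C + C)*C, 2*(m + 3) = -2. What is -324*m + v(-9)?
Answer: 648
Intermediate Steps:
m = -4 (m = -3 + (½)*(-2) = -3 - 1 = -4)
v(C) = C*(C + C²) (v(C) = (C² + C)*C = (C + C²)*C = C*(C + C²))
-324*m + v(-9) = -324*(-4) + (-9)²*(1 - 9) = -9*(-144) + 81*(-8) = 1296 - 648 = 648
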